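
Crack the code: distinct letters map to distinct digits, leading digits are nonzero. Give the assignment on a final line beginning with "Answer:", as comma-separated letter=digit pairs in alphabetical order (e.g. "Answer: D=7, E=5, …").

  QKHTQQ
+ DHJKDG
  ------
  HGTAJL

Step 1. [col 1: Q + G ≡ L (mod 10)] several values work for Q in column 1 (Q + G ≡ L (mod 10), carry-in 0); try Q=3 ⇒ Q=3.
Step 2. [col 1: Q + G ≡ L (mod 10)] L=2 is one option consistent with column 1 (Q + G ≡ L (mod 10), carry-in 0) — take it ⇒ L=2.
Step 3. [col 1: Q + G ≡ L (mod 10)] from column 1 (Q=3, L=2, carry-in 0, digits 2,3 already taken and all letters distinct): G must equal 9 ⇒ G=9.
Step 4. [col 2: Q + D ≡ J (mod 10)] no forcing yet in column 2 (carry-in 1); D=4 is free and consistent — try it ⇒ D=4.
Step 5. [col 2: Q + D ≡ J (mod 10)] from column 2 (Q=3, D=4, carry-in 1, digits 2,3,4,9 already taken and all letters distinct): J must equal 8, so J=8.
Step 6. [col 3: T + K ≡ A (mod 10)] no forcing yet in column 3 (carry-in 0); K=1 is free and consistent — try it. So K=1.
Step 7. [col 3: T + K ≡ A (mod 10)] several values work for A in column 3 (T + K ≡ A (mod 10), carry-in 0); try A=6. So A=6.
Step 8. [col 3: T + K ≡ A (mod 10)] from column 3 (K=1, A=6, carry-in 0, digits 1,2,3,4,6,8,9 already taken and all letters distinct): T must equal 5. So T=5.
Step 9. [col 4: H + J ≡ T (mod 10)] from column 4 (J=8, T=5, carry-in 0, digits 1,2,3,4,5,6,8,9 already taken and all letters distinct): H must equal 7. So H=7.

Answer: A=6, D=4, G=9, H=7, J=8, K=1, L=2, Q=3, T=5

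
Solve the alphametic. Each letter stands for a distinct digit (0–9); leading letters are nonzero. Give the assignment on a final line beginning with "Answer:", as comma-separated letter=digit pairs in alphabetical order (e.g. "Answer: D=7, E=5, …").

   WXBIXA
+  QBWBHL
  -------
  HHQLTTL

Step 1. [col 1: A + L ≡ L (mod 10)] from column 1 (nothing yet, carry-in 0, all letters distinct, none taken yet): A must equal 0, so A=0.
Step 2. [col 1: A + L ≡ L (mod 10)] no forcing yet in column 1 (carry-in 0); L=5 is free and consistent — try it, so L=5.
Step 3. [col 2: X + H ≡ T (mod 10)] column 2 (X + H ≡ T (mod 10), carry-in 0) doesn't pin X yet; pick X=6 and continue, so X=6.
Step 4. [col 2: X + H ≡ T (mod 10)] column 2 (X + H ≡ T (mod 10), carry-in 0) doesn't pin T yet; pick T=7 and continue. So T=7.
Step 5. [col 2: X + H ≡ T (mod 10)] in column 2 we have X+H≡T with carry-in 0; given X=6, T=7 and digits 0,5,6,7 already taken and all letters distinct, that pins H to 1. So H=1.
Step 6. [col 3: I + B ≡ T (mod 10)] column 3 (I + B ≡ T (mod 10), carry-in 0) doesn't pin I yet; pick I=4 and continue ⇒ I=4.
Step 7. [col 3: I + B ≡ T (mod 10)] column 3 reads I+B+carry(0)=T with I=4, T=7; with digits 0,1,4,5,6,7 already taken and all letters distinct, the only value for B is 3 ⇒ B=3.
Step 8. [col 4: B + W ≡ L (mod 10)] column 4 reads B+W+carry(0)=L with B=3, L=5; with digits 0,1,3,4,5,6,7 already taken and all letters distinct, the only value for W is 2, so W=2.
Step 9. [col 5: X + B ≡ Q (mod 10)] from column 5 (X=6, B=3, carry-in 0, digits 0,1,2,3,4,5,6,7 already taken and all letters distinct): Q must equal 9 ⇒ Q=9.

Answer: A=0, B=3, H=1, I=4, L=5, Q=9, T=7, W=2, X=6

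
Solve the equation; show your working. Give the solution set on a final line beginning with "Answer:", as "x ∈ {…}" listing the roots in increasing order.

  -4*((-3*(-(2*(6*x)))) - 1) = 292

Step 1. [-4*((-3*(-(2*(6*x)))) - 1) = 292] -4·(inner) — divide through by -4 ⇒ div: (-3*(-(2*(6*x)))) - 1 = -73.
Step 2. [(-3*(-(2*(6*x)))) - 1 = -73] 1 comes off first (add 1) ⇒ sub: -3*(-(2*(6*x))) = -72.
Step 3. [-3*(-(2*(6*x))) = -72] -3 out front; divide by -3. So div: -(2*(6*x)) = 24.
Step 4. [-(2*(6*x)) = 24] flip signs both sides. So neg: 2*(6*x) = -24.
Step 5. [2*(6*x) = -24] 2 out front; divide by 2 ⇒ div: 6*x = -12.
Step 6. [6*x = -12] 6·(inner) — divide through by 6, so div: x = -2.

Answer: x ∈ {-2}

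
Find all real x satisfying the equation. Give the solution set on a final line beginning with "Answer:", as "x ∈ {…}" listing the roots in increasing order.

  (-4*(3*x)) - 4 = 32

Step 1. [(-4*(3*x)) - 4 = 32] -4 divides every term; factor it out, so factor: (3*x) + 1 = -8.
Step 2. [(3*x) + 1 = -8] 1 comes off first (subtract 1), so sub: 3*x = -9.
Step 3. [3*x = -9] divide by the outer 3. So div: x = -3.

Answer: x ∈ {-3}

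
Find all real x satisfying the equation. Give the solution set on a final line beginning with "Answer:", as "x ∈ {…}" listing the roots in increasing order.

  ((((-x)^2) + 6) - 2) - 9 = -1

Step 1. [((((-x)^2) + 6) - 2) - 9 = -1] -9 is outermost — add 9 both sides, so sub: (((-x)^2) + 6) - 2 = 8.
Step 2. [(((-x)^2) + 6) - 2 = 8] add 2: x sits inside (… - 2) ⇒ sub: ((-x)^2) + 6 = 10.
Step 3. [((-x)^2) + 6 = 10] the outer +6 inverts by subtracting 6 ⇒ sub: (-x)^2 = 4.
Step 4. [(-x)^2 = 4] √ both sides: 4 ≥ 0 gives two branches. So sqrt: -x = 2 or -2.
Step 5. [-x = 2 or -2] LHS negated; negate both sides. So neg: x = -2 or 2.

Answer: x ∈ {-2, 2}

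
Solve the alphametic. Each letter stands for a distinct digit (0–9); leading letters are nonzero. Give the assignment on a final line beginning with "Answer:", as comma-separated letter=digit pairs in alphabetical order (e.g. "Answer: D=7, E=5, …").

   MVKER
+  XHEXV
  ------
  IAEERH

Step 1. [col 1: R + V ≡ H (mod 10)] column 1 (R + V ≡ H (mod 10), carry-in 0) doesn't pin H yet; pick H=6 and continue. So H=6.
Step 2. [col 1: R + V ≡ H (mod 10)] column 1 (R + V ≡ H (mod 10), carry-in 0) doesn't pin V yet; pick V=7 and continue ⇒ V=7.
Step 3. [I] the sum has 6 digits but both addends have 5; that extra leading digit I is the final carry, namely 1. So I=1.
Step 4. [col 1: R + V ≡ H (mod 10)] from column 1 (V=7, H=6, carry-in 0, digits 1,6,7 already taken and all letters distinct): R must equal 9 ⇒ R=9.
Step 5. [col 2: E + X ≡ R (mod 10)] several values work for E in column 2 (E + X ≡ R (mod 10), carry-in 1); try E=3, so E=3.
Step 6. [col 2: E + X ≡ R (mod 10)] column 2 reads E+X+carry(1)=R with E=3, R=9; with digits 1,3,6,7,9 already taken and all letters distinct, the only value for X is 5, so X=5.
Step 7. [col 3: K + E ≡ E (mod 10)] column 3 reads K+E+carry(0)=E with E=3; with digits 1,3,5,6,7,9 already taken and all letters distinct, the only value for K is 0, so K=0.
Step 8. [col 5: M + X ≡ A (mod 10)] column 5 (M + X ≡ A (mod 10), carry-in 1) doesn't pin A yet; pick A=4 and continue ⇒ A=4.
Step 9. [col 5: M + X ≡ A (mod 10)] from column 5 (X=5, A=4, carry-in 1, digits 0,1,3,4,5,6,7,9 already taken and all letters distinct): M must equal 8 ⇒ M=8.

Answer: A=4, E=3, H=6, I=1, K=0, M=8, R=9, V=7, X=5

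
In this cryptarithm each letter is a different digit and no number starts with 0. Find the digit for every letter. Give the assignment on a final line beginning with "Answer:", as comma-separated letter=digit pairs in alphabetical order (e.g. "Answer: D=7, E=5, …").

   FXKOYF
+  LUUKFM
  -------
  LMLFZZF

Step 1. [L] adding two 6-digit numbers gives at most 6+1 digits, and here it does — L is that final carry and must be 1, so L=1.
Step 2. [col 1: F + M ≡ F (mod 10)] from column 1 (nothing yet, carry-in 0, digits 1 already taken and all letters distinct): M must equal 0. So M=0.
Step 3. [col 1: F + M ≡ F (mod 10)] F=8 is one option consistent with column 1 (F + M ≡ F (mod 10), carry-in 0) — take it ⇒ F=8.
Step 4. [col 2: Y + F ≡ Z (mod 10)] no forcing yet in column 2 (carry-in 0); Y=9 is free and consistent — try it, so Y=9.
Step 5. [col 2: Y + F ≡ Z (mod 10)] column 2 reads Y+F+carry(0)=Z with Y=9, F=8; with digits 0,1,8,9 already taken and all letters distinct, the only value for Z is 7. So Z=7.
Step 6. [col 3: O + K ≡ Z (mod 10)] column 3 (O + K ≡ Z (mod 10), carry-in 1) doesn't pin O yet; pick O=4 and continue, so O=4.
Step 7. [col 3: O + K ≡ Z (mod 10)] from column 3 (O=4, Z=7, carry-in 1, digits 0,1,4,7,8,9 already taken and all letters distinct): K must equal 2. So K=2.
Step 8. [col 4: K + U ≡ F (mod 10)] column 4: given K=2, F=8, carry-in 0, and digits 0,1,2,4,7,8,9 already taken and all letters distinct, K+U≡F (mod 10) forces U=6. So U=6.
Step 9. [col 5: X + U ≡ L (mod 10)] column 5 reads X+U+carry(0)=L with U=6, L=1; with digits 0,1,2,4,6,7,8,9 already taken and all letters distinct, the only value for X is 5. So X=5.

Answer: F=8, K=2, L=1, M=0, O=4, U=6, X=5, Y=9, Z=7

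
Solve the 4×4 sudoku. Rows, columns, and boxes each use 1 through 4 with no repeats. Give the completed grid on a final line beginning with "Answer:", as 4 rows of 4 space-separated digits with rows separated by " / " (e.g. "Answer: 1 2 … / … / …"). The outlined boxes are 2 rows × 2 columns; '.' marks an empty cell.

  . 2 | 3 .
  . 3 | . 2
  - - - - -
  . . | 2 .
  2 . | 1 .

Step 1. [r3c1∈{1,3,4}] col 1 places 3 nowhere but r3c1, so r3c1=3.
Step 2. [r3c4∈{4}] nothing but 4 survives at r3c4, so r3c4=4.
Step 3. [r1c1∈{1,4}] row 1 places 4 nowhere but r1c1, so r1c1=4.
Step 4. [r4c2∈{4}] nothing but 4 survives at r4c2 ⇒ r4c2=4.
Step 5. [r3c2∈{1}] r3c2's peers cover all but 1, so r3c2=1.
Step 6. [r1c4∈{1}] nothing but 1 survives at r1c4, so r1c4=1.
Step 7. [r4c4∈{3}] r4c4 has the single candidate 3 ⇒ r4c4=3.
Step 8. [r2c1∈{1}] r2c1's peers cover all but 1, so r2c1=1.
Step 9. [r2c3∈{4}] r2c3 has the single candidate 4. So r2c3=4.

Answer: 4 2 3 1 / 1 3 4 2 / 3 1 2 4 / 2 4 1 3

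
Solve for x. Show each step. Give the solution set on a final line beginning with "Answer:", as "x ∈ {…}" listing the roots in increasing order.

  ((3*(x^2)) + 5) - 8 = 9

Step 1. [((3*(x^2)) + 5) - 8 = 9] add 8: x sits inside (… - 8), so sub: (3*(x^2)) + 5 = 17.
Step 2. [(3*(x^2)) + 5 = 17] the outer +5 inverts by subtracting 5 ⇒ sub: 3*(x^2) = 12.
Step 3. [3*(x^2) = 12] LHS = 3·(…); ÷3 both sides, so div: x^2 = 4.
Step 4. [x^2 = 4] √ both sides: 4 ≥ 0 gives two branches, so sqrt: x = 2 or -2.

Answer: x ∈ {-2, 2}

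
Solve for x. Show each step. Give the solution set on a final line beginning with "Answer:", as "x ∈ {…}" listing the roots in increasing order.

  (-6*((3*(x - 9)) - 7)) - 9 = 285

Step 1. [(-6*((3*(x - 9)) - 7)) - 9 = 285] add 9: x sits inside (… - 9), so sub: -6*((3*(x - 9)) - 7) = 294.
Step 2. [-6*((3*(x - 9)) - 7) = 294] LHS = -6·(…); ÷-6 both sides ⇒ div: (3*(x - 9)) - 7 = -49.
Step 3. [(3*(x - 9)) - 7 = -49] -7 is outermost — add 7 both sides. So sub: 3*(x - 9) = -42.
Step 4. [3*(x - 9) = -42] LHS = 3·(…); ÷3 both sides. So div: x - 9 = -14.
Step 5. [x - 9 = -14] the outer -9 inverts by adding 9. So sub: x = -5.

Answer: x ∈ {-5}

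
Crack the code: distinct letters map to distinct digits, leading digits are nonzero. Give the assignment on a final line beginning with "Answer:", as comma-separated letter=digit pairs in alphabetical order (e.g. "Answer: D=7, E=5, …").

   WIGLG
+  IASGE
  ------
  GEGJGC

Step 1. [col 1: G + E ≡ C (mod 10)] column 1 (G + E ≡ C (mod 10), carry-in 0) doesn't pin G yet; pick G=1 and continue ⇒ G=1.
Step 2. [col 1: G + E ≡ C (mod 10)] column 1 (G + E ≡ C (mod 10), carry-in 0) doesn't pin C yet; pick C=4 and continue ⇒ C=4.
Step 3. [col 1: G + E ≡ C (mod 10)] from column 1 (G=1, C=4, carry-in 0, digits 1,4 already taken and all letters distinct): E must equal 3. So E=3.
Step 4. [col 2: L + G ≡ G (mod 10)] column 2: given G=1, carry-in 0, and digits 1,3,4 already taken and all letters distinct, L+G≡G (mod 10) forces L=0. So L=0.
Step 5. [col 3: G + S ≡ J (mod 10)] S=8 is one option consistent with column 3 (G + S ≡ J (mod 10), carry-in 0) — take it. So S=8.
Step 6. [col 3: G + S ≡ J (mod 10)] from column 3 (G=1, S=8, carry-in 0, digits 0,1,3,4,8 already taken and all letters distinct): J must equal 9, so J=9.
Step 7. [col 4: I + A ≡ G (mod 10)] A=6 is one option consistent with column 4 (I + A ≡ G (mod 10), carry-in 0) — take it, so A=6.
Step 8. [col 4: I + A ≡ G (mod 10)] column 4 reads I+A+carry(0)=G with A=6, G=1; with digits 0,1,3,4,6,8,9 already taken and all letters distinct, the only value for I is 5. So I=5.
Step 9. [col 5: W + I ≡ E (mod 10)] in column 5 we have W+I≡E with carry-in 1; given I=5, E=3 and digits 0,1,3,4,5,6,8,9 already taken and all letters distinct, that pins W to 7 ⇒ W=7.

Answer: A=6, C=4, E=3, G=1, I=5, J=9, L=0, S=8, W=7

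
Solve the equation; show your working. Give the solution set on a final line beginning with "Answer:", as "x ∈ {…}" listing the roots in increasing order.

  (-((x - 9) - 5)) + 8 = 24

Step 1. [(-((x - 9) - 5)) + 8 = 24] peel the +8: subtract 8 from each side, so sub: -((x - 9) - 5) = 16.
Step 2. [-((x - 9) - 5) = 16] leading − — multiply by −1 ⇒ neg: (x - 9) - 5 = -16.
Step 3. [(x - 9) - 5 = -16] peel the -5: add 5 from each side. So sub: x - 9 = -11.
Step 4. [x - 9 = -11] add 9: x sits inside (… - 9), so sub: x = -2.

Answer: x ∈ {-2}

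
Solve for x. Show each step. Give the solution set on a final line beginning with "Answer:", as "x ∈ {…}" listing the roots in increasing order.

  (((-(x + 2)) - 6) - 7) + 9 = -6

Step 1. [(((-(x + 2)) - 6) - 7) + 9 = -6] subtract 9: x sits inside (… + 9). So sub: ((-(x + 2)) - 6) - 7 = -15.
Step 2. [((-(x + 2)) - 6) - 7 = -15] the outer -7 inverts by adding 7. So sub: (-(x + 2)) - 6 = -8.
Step 3. [(-(x + 2)) - 6 = -8] peel the -6: add 6 from each side, so sub: -(x + 2) = -2.
Step 4. [-(x + 2) = -2] LHS negated; negate both sides, so neg: x + 2 = 2.
Step 5. [x + 2 = 2] +2 is outermost — subtract 2 both sides ⇒ sub: x = 0.

Answer: x ∈ {0}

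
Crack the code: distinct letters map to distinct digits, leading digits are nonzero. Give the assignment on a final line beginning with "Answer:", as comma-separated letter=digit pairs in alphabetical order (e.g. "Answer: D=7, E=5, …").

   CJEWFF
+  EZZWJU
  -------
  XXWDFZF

Step 1. [col 1: F + U ≡ F (mod 10)] column 1: given nothing yet, carry-in 0, and all letters distinct, none taken yet, F+U≡F (mod 10) forces U=0, so U=0.
Step 2. [X] the sum has 7 digits but both addends have 6; that extra leading digit X is the final carry, namely 1. So X=1.
Step 3. [col 1: F + U ≡ F (mod 10)] no forcing yet in column 1 (carry-in 0); F=7 is free and consistent — try it. So F=7.
Step 4. [col 2: F + J ≡ Z (mod 10)] no forcing yet in column 2 (carry-in 0); J=8 is free and consistent — try it ⇒ J=8.
Step 5. [col 2: F + J ≡ Z (mod 10)] from column 2 (F=7, J=8, carry-in 0, digits 0,1,7,8 already taken and all letters distinct): Z must equal 5 ⇒ Z=5.
Step 6. [col 3: W + W ≡ F (mod 10)] column 3: given F=7, carry-in 1, and digits 0,1,5,7,8 already taken and all letters distinct, W+W≡F (mod 10) forces W=3 ⇒ W=3.
Step 7. [col 4: E + Z ≡ D (mod 10)] column 4 (E + Z ≡ D (mod 10), carry-in 0) doesn't pin E yet; pick E=4 and continue. So E=4.
Step 8. [col 4: E + Z ≡ D (mod 10)] from column 4 (E=4, Z=5, carry-in 0, digits 0,1,3,4,5,7,8 already taken and all letters distinct): D must equal 9. So D=9.
Step 9. [col 6: C + E ≡ X (mod 10)] column 6 reads C+E+carry(1)=X with E=4, X=1; with digits 0,1,3,4,5,7,8,9 already taken and all letters distinct, the only value for C is 6. So C=6.

Answer: C=6, D=9, E=4, F=7, J=8, U=0, W=3, X=1, Z=5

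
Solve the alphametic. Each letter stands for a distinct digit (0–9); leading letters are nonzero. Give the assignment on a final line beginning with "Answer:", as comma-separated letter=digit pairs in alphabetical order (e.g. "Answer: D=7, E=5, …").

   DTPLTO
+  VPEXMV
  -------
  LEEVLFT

Step 1. [col 1: O + V ≡ T (mod 10)] no forcing yet in column 1 (carry-in 0); V=8 is free and consistent — try it ⇒ V=8.
Step 2. [col 1: O + V ≡ T (mod 10)] no forcing yet in column 1 (carry-in 0); O=4 is free and consistent — try it, so O=4.
Step 3. [col 1: O + V ≡ T (mod 10)] from column 1 (O=4, V=8, carry-in 0, digits 4,8 already taken and all letters distinct): T must equal 2. So T=2.
Step 4. [col 2: T + M ≡ F (mod 10)] F=9 is one option consistent with column 2 (T + M ≡ F (mod 10), carry-in 1) — take it. So F=9.
Step 5. [L] the sum has 7 digits but both addends have 6; that extra leading digit L is the final carry, namely 1. So L=1.
Step 6. [col 2: T + M ≡ F (mod 10)] in column 2 we have T+M≡F with carry-in 1; given T=2, F=9 and digits 1,2,4,8,9 already taken and all letters distinct, that pins M to 6, so M=6.
Step 7. [col 3: L + X ≡ L (mod 10)] column 3 reads L+X+carry(0)=L with L=1; with digits 1,2,4,6,8,9 already taken and all letters distinct, the only value for X is 0 ⇒ X=0.
Step 8. [col 4: P + E ≡ V (mod 10)] E=5 is one option consistent with column 4 (P + E ≡ V (mod 10), carry-in 0) — take it. So E=5.
Step 9. [col 4: P + E ≡ V (mod 10)] in column 4 we have P+E≡V with carry-in 0; given E=5, V=8 and digits 0,1,2,4,5,6,8,9 already taken and all letters distinct, that pins P to 3, so P=3.
Step 10. [col 6: D + V ≡ E (mod 10)] column 6: given V=8, E=5, carry-in 0, and digits 0,1,2,3,4,5,6,8,9 already taken and all letters distinct, D+V≡E (mod 10) forces D=7 ⇒ D=7.

Answer: D=7, E=5, F=9, L=1, M=6, O=4, P=3, T=2, V=8, X=0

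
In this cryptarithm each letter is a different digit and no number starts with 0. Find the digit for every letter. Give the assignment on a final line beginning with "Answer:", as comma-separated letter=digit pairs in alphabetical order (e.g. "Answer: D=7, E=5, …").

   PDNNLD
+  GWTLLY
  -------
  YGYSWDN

Step 1. [col 1: D + Y ≡ N (mod 10)] N=5 is one option consistent with column 1 (D + Y ≡ N (mod 10), carry-in 0) — take it ⇒ N=5.
Step 2. [col 1: D + Y ≡ N (mod 10)] column 1 (D + Y ≡ N (mod 10), carry-in 0) doesn't pin D yet; pick D=4 and continue ⇒ D=4.
Step 3. [col 1: D + Y ≡ N (mod 10)] column 1: given D=4, N=5, carry-in 0, and digits 4,5 already taken and all letters distinct, D+Y≡N (mod 10) forces Y=1. So Y=1.
Step 4. [col 2: L + L ≡ D (mod 10)] column 2 (L + L ≡ D (mod 10), carry-in 0) doesn't pin L yet; pick L=2 and continue ⇒ L=2.
Step 5. [col 3: N + L ≡ W (mod 10)] column 3: given N=5, L=2, carry-in 0, and digits 1,2,4,5 already taken and all letters distinct, N+L≡W (mod 10) forces W=7, so W=7.
Step 6. [col 4: N + T ≡ S (mod 10)] S=8 is one option consistent with column 4 (N + T ≡ S (mod 10), carry-in 0) — take it ⇒ S=8.
Step 7. [col 4: N + T ≡ S (mod 10)] from column 4 (N=5, S=8, carry-in 0, digits 1,2,4,5,7,8 already taken and all letters distinct): T must equal 3. So T=3.
Step 8. [col 6: P + G ≡ G (mod 10)] column 6 reads P+G+carry(1)=G with nothing yet; with digits 1,2,3,4,5,7,8 already taken and all letters distinct, the only value for P is 9 ⇒ P=9.
Step 9. [col 6: P + G ≡ G (mod 10)] column 6 (P + G ≡ G (mod 10), carry-in 1) doesn't pin G yet; pick G=6 and continue, so G=6.

Answer: D=4, G=6, L=2, N=5, P=9, S=8, T=3, W=7, Y=1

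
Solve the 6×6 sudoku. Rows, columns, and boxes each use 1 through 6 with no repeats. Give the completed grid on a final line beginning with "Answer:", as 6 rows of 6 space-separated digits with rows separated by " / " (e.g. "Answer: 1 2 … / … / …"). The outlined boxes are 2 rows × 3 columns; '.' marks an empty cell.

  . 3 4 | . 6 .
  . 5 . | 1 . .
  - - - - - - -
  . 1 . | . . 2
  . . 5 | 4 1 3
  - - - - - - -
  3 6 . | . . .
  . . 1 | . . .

Step 1. [r6c1∈{2,4,5}] in col 1, 5 fits only at r6c1. So r6c1=5.
Step 2. [r5c3∈{2}] only 2 remains possible at r5c3. So r5c3=2.
Step 3. [r4c1∈{2,6}] 6 has one home in row 4: r4c1 ⇒ r4c1=6.
Step 4. [r5c4∈{5}] only 5 remains possible at r5c4, so r5c4=5.
Step 5. [r5c5∈{4}] only 4 remains possible at r5c5. So r5c5=4.
Step 6. [r6c4∈{2,3,6}] in col 4, 3 fits only at r6c4. So r6c4=3.
Step 7. [r2c1∈{2}] only 2 remains possible at r2c1, so r2c1=2.
Step 8. [r1c4∈{2}] r1c4's peers cover all but 2. So r1c4=2.
Step 9. [r6c6∈{6}] r6c6 is down to just 6, so r6c6=6.
Step 10. [r5c6∈{1}] nothing but 1 survives at r5c6, so r5c6=1.
Step 11. [r2c3∈{6}] nothing but 6 survives at r2c3, so r2c3=6.
Step 12. [r3c3∈{3}] only 3 remains possible at r3c3, so r3c3=3.
Step 13. [r4c2∈{2}] r4c2's peers cover all but 2 ⇒ r4c2=2.
Step 14. [r1c1∈{1}] r1c1 has the single candidate 1 ⇒ r1c1=1.
Step 15. [r6c5∈{2}] nothing but 2 survives at r6c5, so r6c5=2.
Step 16. [r3c4∈{6}] only 6 remains possible at r3c4 ⇒ r3c4=6.
Step 17. [r3c5∈{5}] only 5 remains possible at r3c5 ⇒ r3c5=5.
Step 18. [r1c6∈{5}] r1c6 is down to just 5, so r1c6=5.
Step 19. [r3c1∈{4}] only 4 remains possible at r3c1. So r3c1=4.
Step 20. [r2c6∈{4}] r2c6 has the single candidate 4. So r2c6=4.
Step 21. [r2c5∈{3}] only 3 remains possible at r2c5 ⇒ r2c5=3.
Step 22. [r6c2∈{4}] nothing but 4 survives at r6c2. So r6c2=4.

Answer: 1 3 4 2 6 5 / 2 5 6 1 3 4 / 4 1 3 6 5 2 / 6 2 5 4 1 3 / 3 6 2 5 4 1 / 5 4 1 3 2 6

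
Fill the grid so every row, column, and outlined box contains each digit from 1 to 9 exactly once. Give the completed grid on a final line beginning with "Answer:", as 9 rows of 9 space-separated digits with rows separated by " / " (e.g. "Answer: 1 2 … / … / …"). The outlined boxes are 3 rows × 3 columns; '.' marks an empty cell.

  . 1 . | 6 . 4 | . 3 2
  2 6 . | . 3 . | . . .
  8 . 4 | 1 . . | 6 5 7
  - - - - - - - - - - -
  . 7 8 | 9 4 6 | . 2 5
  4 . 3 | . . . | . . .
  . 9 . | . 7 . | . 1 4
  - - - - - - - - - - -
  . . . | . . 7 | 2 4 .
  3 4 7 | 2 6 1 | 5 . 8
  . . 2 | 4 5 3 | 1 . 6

Step 1. [r7c5∈{8,9}] in box 8, 9 fits only at r7c5, so r7c5=9.
Step 2. [r6c6∈{2,5,8}] across row 6, 2 lands solely at r6c6, so r6c6=2.
Step 3. [r1c5∈{8}] r1c5 has the single candidate 8, so r1c5=8.
Step 4. [r1c7∈{9}] r1c7's peers cover all but 9 ⇒ r1c7=9.
Step 5. [r5c6∈{5,8}] r5c6 is the only open cell in col 6 admitting 8. So r5c6=8.
Step 6. [r1c3∈{5}] r1c3 is down to just 5, so r1c3=5.
Step 7. [r5c4∈{5}] r5c4 has the single candidate 5. So r5c4=5.
Step 8. [r5c8∈{6,7,9}] across row 5, 6 lands solely at r5c8. So r5c8=6.
Step 9. [r6c1∈{5,6}] across row 6, 5 lands solely at r6c1, so r6c1=5.
Step 10. [r7c1∈{1,6}] across col 1, 6 lands solely at r7c1, so r7c1=6.
Step 11. [r6c7∈{3,8}] 8 has one home in row 6: r6c7, so r6c7=8.
Step 12. [r9c1∈{9}] r9c1 has the single candidate 9 ⇒ r9c1=9.
Step 13. [r7c4∈{8}] r7c4 has the single candidate 8. So r7c4=8.
Step 14. [r3c6∈{9}] r3c6 has the single candidate 9. So r3c6=9.
Step 15. [r2c8∈{8}] only 8 remains possible at r2c8. So r2c8=8.
Step 16. [r5c2∈{2}] r5c2's peers cover all but 2 ⇒ r5c2=2.
Step 17. [r7c9∈{3}] r7c9's peers cover all but 3. So r7c9=3.
Step 18. [r3c2∈{3}] r3c2's peers cover all but 3 ⇒ r3c2=3.
Step 19. [r5c5∈{1}] r5c5 has the single candidate 1 ⇒ r5c5=1.
Step 20. [r2c7∈{4}] r2c7 has the single candidate 4, so r2c7=4.
Step 21. [r3c5∈{2}] r3c5's peers cover all but 2, so r3c5=2.
Step 22. [r8c8∈{9}] only 9 remains possible at r8c8 ⇒ r8c8=9.
Step 23. [r5c7∈{7}] r5c7 has the single candidate 7 ⇒ r5c7=7.
Step 24. [r2c3∈{9}] r2c3 is down to just 9, so r2c3=9.
Step 25. [r7c2∈{5}] r7c2 is down to just 5 ⇒ r7c2=5.
Step 26. [r9c2∈{8}] r9c2's peers cover all but 8. So r9c2=8.
Step 27. [r7c3∈{1}] nothing but 1 survives at r7c3. So r7c3=1.
Step 28. [r2c9∈{1}] r2c9 has the single candidate 1, so r2c9=1.
Step 29. [r6c3∈{6}] r6c3 is down to just 6 ⇒ r6c3=6.
Step 30. [r2c6∈{5}] only 5 remains possible at r2c6 ⇒ r2c6=5.
Step 31. [r9c8∈{7}] only 7 remains possible at r9c8. So r9c8=7.
Step 32. [r2c4∈{7}] r2c4 has the single candidate 7, so r2c4=7.
Step 33. [r4c1∈{1}] r4c1's peers cover all but 1 ⇒ r4c1=1.
Step 34. [r4c7∈{3}] only 3 remains possible at r4c7 ⇒ r4c7=3.
Step 35. [r1c1∈{7}] r1c1's peers cover all but 7, so r1c1=7.
Step 36. [r6c4∈{3}] r6c4 has the single candidate 3, so r6c4=3.
Step 37. [r5c9∈{9}] r5c9 has the single candidate 9, so r5c9=9.

Answer: 7 1 5 6 8 4 9 3 2 / 2 6 9 7 3 5 4 8 1 / 8 3 4 1 2 9 6 5 7 / 1 7 8 9 4 6 3 2 5 / 4 2 3 5 1 8 7 6 9 / 5 9 6 3 7 2 8 1 4 / 6 5 1 8 9 7 2 4 3 / 3 4 7 2 6 1 5 9 8 / 9 8 2 4 5 3 1 7 6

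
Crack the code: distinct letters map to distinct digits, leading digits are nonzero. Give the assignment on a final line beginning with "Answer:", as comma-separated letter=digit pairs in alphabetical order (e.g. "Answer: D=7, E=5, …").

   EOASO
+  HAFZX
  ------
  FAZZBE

Step 1. [col 1: O + X ≡ E (mod 10)] several values work for O in column 1 (O + X ≡ E (mod 10), carry-in 0); try O=2. So O=2.
Step 2. [col 1: O + X ≡ E (mod 10)] column 1 (O + X ≡ E (mod 10), carry-in 0) doesn't pin X yet; pick X=4 and continue ⇒ X=4.
Step 3. [F] F is the leading digit of a 6-digit sum of two 5-digit numbers; the final carry is exactly 1 ⇒ F=1.
Step 4. [col 1: O + X ≡ E (mod 10)] column 1 reads O+X+carry(0)=E with O=2, X=4; with digits 1,2,4 already taken and all letters distinct, the only value for E is 6 ⇒ E=6.
Step 5. [col 2: S + Z ≡ B (mod 10)] B=0 is one option consistent with column 2 (S + Z ≡ B (mod 10), carry-in 0) — take it, so B=0.
Step 6. [col 2: S + Z ≡ B (mod 10)] no forcing yet in column 2 (carry-in 0); Z=7 is free and consistent — try it. So Z=7.
Step 7. [col 2: S + Z ≡ B (mod 10)] column 2 reads S+Z+carry(0)=B with Z=7, B=0; with digits 0,1,2,4,6,7 already taken and all letters distinct, the only value for S is 3, so S=3.
Step 8. [col 3: A + F ≡ Z (mod 10)] column 3 reads A+F+carry(1)=Z with F=1, Z=7; with digits 0,1,2,3,4,6,7 already taken and all letters distinct, the only value for A is 5, so A=5.
Step 9. [col 5: E + H ≡ A (mod 10)] in column 5 we have E+H≡A with carry-in 0; given E=6, A=5 and digits 0,1,2,3,4,5,6,7 already taken and all letters distinct, that pins H to 9. So H=9.

Answer: A=5, B=0, E=6, F=1, H=9, O=2, S=3, X=4, Z=7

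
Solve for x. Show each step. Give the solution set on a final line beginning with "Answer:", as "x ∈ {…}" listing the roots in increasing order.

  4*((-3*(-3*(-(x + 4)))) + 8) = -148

Step 1. [4*((-3*(-3*(-(x + 4)))) + 8) = -148] divide by the outer 4. So div: (-3*(-3*(-(x + 4)))) + 8 = -37.
Step 2. [(-3*(-3*(-(x + 4)))) + 8 = -37] +8 is outermost — subtract 8 both sides. So sub: -3*(-3*(-(x + 4))) = -45.
Step 3. [-3*(-3*(-(x + 4))) = -45] divide by the outer -3 ⇒ div: -3*(-(x + 4)) = 15.
Step 4. [-3*(-(x + 4)) = 15] LHS = -3·(…); ÷-3 both sides. So div: -(x + 4) = -5.
Step 5. [-(x + 4) = -5] flip signs both sides. So neg: x + 4 = 5.
Step 6. [x + 4 = 5] the outer +4 inverts by subtracting 4, so sub: x = 1.

Answer: x ∈ {1}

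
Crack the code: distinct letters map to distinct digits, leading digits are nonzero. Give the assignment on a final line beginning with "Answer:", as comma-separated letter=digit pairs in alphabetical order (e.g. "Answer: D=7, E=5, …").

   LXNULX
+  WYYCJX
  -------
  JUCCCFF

Step 1. [col 1: X + X ≡ F (mod 10)] no forcing yet in column 1 (carry-in 0); F=6 is free and consistent — try it ⇒ F=6.
Step 2. [J] adding two 6-digit numbers gives at most 6+1 digits, and here it does — J is that final carry and must be 1. So J=1.
Step 3. [col 1: X + X ≡ F (mod 10)] X=8 is one option consistent with column 1 (X + X ≡ F (mod 10), carry-in 0) — take it. So X=8.
Step 4. [col 2: L + J ≡ F (mod 10)] from column 2 (J=1, F=6, carry-in 1, digits 1,6,8 already taken and all letters distinct): L must equal 4, so L=4.
Step 5. [col 3: U + C ≡ C (mod 10)] column 3: given nothing yet, carry-in 0, and digits 1,4,6,8 already taken and all letters distinct, U+C≡C (mod 10) forces U=0. So U=0.
Step 6. [col 3: U + C ≡ C (mod 10)] column 3 (U + C ≡ C (mod 10), carry-in 0) doesn't pin C yet; pick C=2 and continue ⇒ C=2.
Step 7. [col 4: N + Y ≡ C (mod 10)] no forcing yet in column 4 (carry-in 0); Y=3 is free and consistent — try it. So Y=3.
Step 8. [col 4: N + Y ≡ C (mod 10)] from column 4 (Y=3, C=2, carry-in 0, digits 0,1,2,3,4,6,8 already taken and all letters distinct): N must equal 9. So N=9.
Step 9. [col 6: L + W ≡ U (mod 10)] from column 6 (L=4, U=0, carry-in 1, digits 0,1,2,3,4,6,8,9 already taken and all letters distinct): W must equal 5. So W=5.

Answer: C=2, F=6, J=1, L=4, N=9, U=0, W=5, X=8, Y=3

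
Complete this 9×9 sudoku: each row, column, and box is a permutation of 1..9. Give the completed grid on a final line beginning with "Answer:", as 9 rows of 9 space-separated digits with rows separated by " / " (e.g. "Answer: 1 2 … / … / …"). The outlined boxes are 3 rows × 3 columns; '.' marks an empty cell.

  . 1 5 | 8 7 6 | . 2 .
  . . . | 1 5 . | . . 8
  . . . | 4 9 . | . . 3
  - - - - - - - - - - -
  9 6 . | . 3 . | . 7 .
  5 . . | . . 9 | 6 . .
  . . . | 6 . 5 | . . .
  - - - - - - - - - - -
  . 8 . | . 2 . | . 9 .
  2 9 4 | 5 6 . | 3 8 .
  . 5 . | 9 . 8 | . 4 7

Step 1. [r9c5∈{1}] only 1 remains possible at r9c5, so r9c5=1.
Step 2. [r1c1∈{3,4}] 3 has one home in row 1: r1c1. So r1c1=3.
Step 3. [r4c4∈{2}] only 2 remains possible at r4c4 ⇒ r4c4=2.
Step 4. [r8c9∈{1}] r8c9 is down to just 1. So r8c9=1.
Step 5. [r9c1∈{6}] nothing but 6 survives at r9c1, so r9c1=6.
Step 6. [r2c3∈{2,6,7,9}] in col 3, 9 fits only at r2c3. So r2c3=9.
Step 7. [r3c3∈{2,6,7,8}] col 3 places 6 nowhere but r3c3 ⇒ r3c3=6.
Step 8. [r7c4∈{3,7}] r7c4 is the only open cell in col 4 admitting 3 ⇒ r7c4=3.
Step 9. [r4c6∈{1,4}] r4c6 is the only open cell in col 6 admitting 1 ⇒ r4c6=1.
Step 10. [r4c3∈{8}] r4c3's peers cover all but 8 ⇒ r4c3=8.
Step 11. [r6c7∈{1,2,4,8,9}] r6c7 is the only open cell in col 7 admitting 8. So r6c7=8.
Step 12. [r6c5∈{4}] r6c5's peers cover all but 4, so r6c5=4.
Step 13. [r5c2∈{2,3,4,7}] across box 4, 4 lands solely at r5c2, so r5c2=4.
Step 14. [r6c2∈{2,3,7}] across col 2, 3 lands solely at r6c2, so r6c2=3.
Step 15. [r6c8∈{1}] r6c8 has the single candidate 1, so r6c8=1.
Step 16. [r6c1∈{7}] only 7 remains possible at r6c1. So r6c1=7.
Step 17. [r7c7∈{5}] r7c7 has the single candidate 5, so r7c7=5.
Step 18. [r4c7∈{4}] r4c7's peers cover all but 4, so r4c7=4.
Step 19. [r6c3∈{2}] nothing but 2 survives at r6c3. So r6c3=2.
Step 20. [r7c3∈{1,7}] across col 3, 7 lands solely at r7c3 ⇒ r7c3=7.
Step 21. [r3c6∈{2}] r3c6's peers cover all but 2 ⇒ r3c6=2.
Step 22. [r3c2∈{7}] r3c2 has the single candidate 7 ⇒ r3c2=7.
Step 23. [r6c9∈{9}] nothing but 9 survives at r6c9, so r6c9=9.
Step 24. [r7c1∈{1}] only 1 remains possible at r7c1, so r7c1=1.
Step 25. [r2c8∈{6}] only 6 remains possible at r2c8 ⇒ r2c8=6.
Step 26. [r5c3∈{1}] only 1 remains possible at r5c3, so r5c3=1.
Step 27. [r1c7∈{9}] r1c7 has the single candidate 9, so r1c7=9.
Step 28. [r2c2∈{2}] r2c2 has the single candidate 2. So r2c2=2.
Step 29. [r8c6∈{7}] r8c6 has the single candidate 7. So r8c6=7.
Step 30. [r2c1∈{4}] only 4 remains possible at r2c1. So r2c1=4.
Step 31. [r3c8∈{5}] r3c8's peers cover all but 5. So r3c8=5.
Step 32. [r5c9∈{2}] only 2 remains possible at r5c9. So r5c9=2.
Step 33. [r2c6∈{3}] only 3 remains possible at r2c6 ⇒ r2c6=3.
Step 34. [r9c7∈{2}] r9c7's peers cover all but 2 ⇒ r9c7=2.
Step 35. [r7c6∈{4}] only 4 remains possible at r7c6 ⇒ r7c6=4.
Step 36. [r7c9∈{6}] only 6 remains possible at r7c9, so r7c9=6.
Step 37. [r5c8∈{3}] r5c8 has the single candidate 3 ⇒ r5c8=3.
Step 38. [r9c3∈{3}] r9c3's peers cover all but 3, so r9c3=3.
Step 39. [r2c7∈{7}] r2c7's peers cover all but 7 ⇒ r2c7=7.
Step 40. [r5c4∈{7}] r5c4's peers cover all but 7. So r5c4=7.
Step 41. [r4c9∈{5}] r4c9 is down to just 5. So r4c9=5.
Step 42. [r3c1∈{8}] r3c1 is down to just 8, so r3c1=8.
Step 43. [r5c5∈{8}] r5c5 is down to just 8 ⇒ r5c5=8.
Step 44. [r3c7∈{1}] only 1 remains possible at r3c7. So r3c7=1.
Step 45. [r1c9∈{4}] only 4 remains possible at r1c9. So r1c9=4.

Answer: 3 1 5 8 7 6 9 2 4 / 4 2 9 1 5 3 7 6 8 / 8 7 6 4 9 2 1 5 3 / 9 6 8 2 3 1 4 7 5 / 5 4 1 7 8 9 6 3 2 / 7 3 2 6 4 5 8 1 9 / 1 8 7 3 2 4 5 9 6 / 2 9 4 5 6 7 3 8 1 / 6 5 3 9 1 8 2 4 7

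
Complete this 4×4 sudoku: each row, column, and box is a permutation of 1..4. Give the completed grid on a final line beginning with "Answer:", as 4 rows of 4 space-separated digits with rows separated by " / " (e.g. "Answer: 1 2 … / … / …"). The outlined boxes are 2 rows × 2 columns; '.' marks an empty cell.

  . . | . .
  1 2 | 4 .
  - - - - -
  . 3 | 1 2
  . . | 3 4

Step 1. [r1c1∈{3,4}] in col 1, 3 fits only at r1c1. So r1c1=3.
Step 2. [r1c2∈{4}] nothing but 4 survives at r1c2, so r1c2=4.
Step 3. [r2c4∈{3}] r2c4's peers cover all but 3 ⇒ r2c4=3.
Step 4. [r4c1∈{2}] r4c1's peers cover all but 2 ⇒ r4c1=2.
Step 5. [r1c3∈{2}] nothing but 2 survives at r1c3 ⇒ r1c3=2.
Step 6. [r1c4∈{1}] only 1 remains possible at r1c4, so r1c4=1.
Step 7. [r3c1∈{4}] r3c1's peers cover all but 4 ⇒ r3c1=4.
Step 8. [r4c2∈{1}] nothing but 1 survives at r4c2, so r4c2=1.

Answer: 3 4 2 1 / 1 2 4 3 / 4 3 1 2 / 2 1 3 4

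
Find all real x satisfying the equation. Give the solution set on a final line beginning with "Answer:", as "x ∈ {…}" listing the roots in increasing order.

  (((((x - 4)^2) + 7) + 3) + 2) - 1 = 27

Step 1. [(((((x - 4)^2) + 7) + 3) + 2) - 1 = 27] the outer -1 inverts by adding 1, so sub: ((((x - 4)^2) + 7) + 3) + 2 = 28.
Step 2. [((((x - 4)^2) + 7) + 3) + 2 = 28] +2 is outermost — subtract 2 both sides, so sub: (((x - 4)^2) + 7) + 3 = 26.
Step 3. [(((x - 4)^2) + 7) + 3 = 26] +3 is outermost — subtract 3 both sides. So sub: ((x - 4)^2) + 7 = 23.
Step 4. [((x - 4)^2) + 7 = 23] 7 comes off first (subtract 7), so sub: (x - 4)^2 = 16.
Step 5. [(x - 4)^2 = 16] √ both sides: 16 ≥ 0 gives two branches, so sqrt: x - 4 = 4 or -4.
Step 6. [x - 4 = 4 or -4] the outer -4 inverts by adding 4, so sub: x = 8 or 0.

Answer: x ∈ {0, 8}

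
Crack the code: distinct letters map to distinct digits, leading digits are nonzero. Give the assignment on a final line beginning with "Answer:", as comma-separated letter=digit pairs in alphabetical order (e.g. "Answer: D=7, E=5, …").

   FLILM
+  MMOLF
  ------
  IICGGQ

Step 1. [I] I is the leading digit of a 6-digit sum of two 5-digit numbers; the final carry is exactly 1. So I=1.
Step 2. [col 1: M + F ≡ Q (mod 10)] no forcing yet in column 1 (carry-in 0); Q=0 is free and consistent — try it. So Q=0.
Step 3. [col 1: M + F ≡ Q (mod 10)] several values work for M in column 1 (M + F ≡ Q (mod 10), carry-in 0); try M=4 ⇒ M=4.
Step 4. [col 1: M + F ≡ Q (mod 10)] from column 1 (M=4, Q=0, carry-in 0, digits 0,1,4 already taken and all letters distinct): F must equal 6 ⇒ F=6.
Step 5. [col 2: L + L ≡ G (mod 10)] G=7 is one option consistent with column 2 (L + L ≡ G (mod 10), carry-in 1) — take it ⇒ G=7.
Step 6. [col 2: L + L ≡ G (mod 10)] no forcing yet in column 2 (carry-in 1); L=8 is free and consistent — try it ⇒ L=8.
Step 7. [col 3: I + O ≡ G (mod 10)] in column 3 we have I+O≡G with carry-in 1; given I=1, G=7 and digits 0,1,4,6,7,8 already taken and all letters distinct, that pins O to 5, so O=5.
Step 8. [col 4: L + M ≡ C (mod 10)] in column 4 we have L+M≡C with carry-in 0; given L=8, M=4 and digits 0,1,4,5,6,7,8 already taken and all letters distinct, that pins C to 2 ⇒ C=2.

Answer: C=2, F=6, G=7, I=1, L=8, M=4, O=5, Q=0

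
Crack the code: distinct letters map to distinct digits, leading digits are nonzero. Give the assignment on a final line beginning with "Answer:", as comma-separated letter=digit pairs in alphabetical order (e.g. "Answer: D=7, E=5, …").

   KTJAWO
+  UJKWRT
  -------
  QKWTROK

Step 1. [col 1: O + T ≡ K (mod 10)] column 1 (O + T ≡ K (mod 10), carry-in 0) doesn't pin T yet; pick T=8 and continue ⇒ T=8.
Step 2. [col 1: O + T ≡ K (mod 10)] column 1 (O + T ≡ K (mod 10), carry-in 0) doesn't pin O yet; pick O=4 and continue, so O=4.
Step 3. [Q] adding two 6-digit numbers gives at most 6+1 digits, and here it does — Q is that final carry and must be 1 ⇒ Q=1.
Step 4. [col 1: O + T ≡ K (mod 10)] column 1: given O=4, T=8, carry-in 0, and digits 1,4,8 already taken and all letters distinct, O+T≡K (mod 10) forces K=2, so K=2.
Step 5. [col 2: W + R ≡ O (mod 10)] R=0 is one option consistent with column 2 (W + R ≡ O (mod 10), carry-in 1) — take it, so R=0.
Step 6. [col 2: W + R ≡ O (mod 10)] column 2: given R=0, O=4, carry-in 1, and digits 0,1,2,4,8 already taken and all letters distinct, W+R≡O (mod 10) forces W=3. So W=3.
Step 7. [col 3: A + W ≡ R (mod 10)] column 3 reads A+W+carry(0)=R with W=3, R=0; with digits 0,1,2,3,4,8 already taken and all letters distinct, the only value for A is 7, so A=7.
Step 8. [col 4: J + K ≡ T (mod 10)] column 4 reads J+K+carry(1)=T with K=2, T=8; with digits 0,1,2,3,4,7,8 already taken and all letters distinct, the only value for J is 5, so J=5.
Step 9. [col 6: K + U ≡ K (mod 10)] column 6: given K=2, carry-in 1, and digits 0,1,2,3,4,5,7,8 already taken and all letters distinct, K+U≡K (mod 10) forces U=9. So U=9.

Answer: A=7, J=5, K=2, O=4, Q=1, R=0, T=8, U=9, W=3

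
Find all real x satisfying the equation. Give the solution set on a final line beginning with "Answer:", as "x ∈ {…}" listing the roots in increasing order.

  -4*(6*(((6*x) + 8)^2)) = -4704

Step 1. [-4*(6*(((6*x) + 8)^2)) = -4704] -4·(inner) — divide through by -4. So div: 6*(((6*x) + 8)^2) = 1176.
Step 2. [6*(((6*x) + 8)^2) = 1176] leading coefficient 6: divide by 6 ⇒ div: ((6*x) + 8)^2 = 196.
Step 3. [((6*x) + 8)^2 = 196] 196 ≥ 0, LHS is (·)² — take ±√. So sqrt: (6*x) + 8 = 14 or -14.
Step 4. [(6*x) + 8 = 14 or -14] peel the +8: subtract 8 from each side. So sub: 6*x = 6 or -22.
Step 5. [6*x = 6 or -22] divide by the outer 6 ⇒ div: x = 1 or -11/3.

Answer: x ∈ {-11/3, 1}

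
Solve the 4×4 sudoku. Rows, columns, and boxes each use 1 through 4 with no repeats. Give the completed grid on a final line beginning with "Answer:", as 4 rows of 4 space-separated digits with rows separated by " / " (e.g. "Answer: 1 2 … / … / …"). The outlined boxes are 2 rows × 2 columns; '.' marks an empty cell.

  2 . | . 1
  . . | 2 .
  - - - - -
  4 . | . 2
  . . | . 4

Step 1. [r2c4∈{3}] only 3 remains possible at r2c4. So r2c4=3.
Step 2. [r4c1∈{1,3}] 3 has one home in col 1: r4c1 ⇒ r4c1=3.
Step 3. [r3c2∈{1}] nothing but 1 survives at r3c2 ⇒ r3c2=1.
Step 4. [r2c2∈{4}] r2c2's peers cover all but 4 ⇒ r2c2=4.
Step 5. [r1c2∈{3}] r1c2 is down to just 3 ⇒ r1c2=3.
Step 6. [r1c3∈{4}] r1c3 is down to just 4, so r1c3=4.
Step 7. [r3c3∈{3}] only 3 remains possible at r3c3. So r3c3=3.
Step 8. [r4c3∈{1}] r4c3's peers cover all but 1, so r4c3=1.
Step 9. [r2c1∈{1}] nothing but 1 survives at r2c1. So r2c1=1.
Step 10. [r4c2∈{2}] r4c2 has the single candidate 2 ⇒ r4c2=2.

Answer: 2 3 4 1 / 1 4 2 3 / 4 1 3 2 / 3 2 1 4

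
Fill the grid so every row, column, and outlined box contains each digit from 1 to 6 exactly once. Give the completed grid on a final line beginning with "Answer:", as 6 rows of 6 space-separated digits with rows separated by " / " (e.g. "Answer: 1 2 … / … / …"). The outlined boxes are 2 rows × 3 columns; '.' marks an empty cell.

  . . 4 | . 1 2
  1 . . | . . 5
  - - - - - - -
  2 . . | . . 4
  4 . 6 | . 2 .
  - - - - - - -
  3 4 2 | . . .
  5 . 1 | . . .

Step 1. [r6c2∈{6}] nothing but 6 survives at r6c2, so r6c2=6.
Step 2. [r3c3∈{3,5}] across col 3, 5 lands solely at r3c3 ⇒ r3c3=5.
Step 3. [r2c3∈{3}] r2c3 is down to just 3 ⇒ r2c3=3.
Step 4. [r1c4∈{3,6}] in row 1, 3 fits only at r1c4 ⇒ r1c4=3.
Step 5. [r5c6∈{1,6}] in col 6, 6 fits only at r5c6 ⇒ r5c6=6.
Step 6. [r4c6∈{1,3}] 1 has one home in col 6: r4c6, so r4c6=1.
Step 7. [r3c5∈{3,6}] box 4 places 3 nowhere but r3c5 ⇒ r3c5=3.
Step 8. [r2c5∈{4,6}] across col 5, 6 lands solely at r2c5 ⇒ r2c5=6.
Step 9. [r2c4∈{4}] nothing but 4 survives at r2c4, so r2c4=4.
Step 10. [r5c4∈{1,5}] in row 5, 1 fits only at r5c4, so r5c4=1.
Step 11. [r4c4∈{5}] r4c4's peers cover all but 5, so r4c4=5.
Step 12. [r3c2∈{1}] only 1 remains possible at r3c2, so r3c2=1.
Step 13. [r3c4∈{6}] r3c4 is down to just 6, so r3c4=6.
Step 14. [r5c5∈{5}] nothing but 5 survives at r5c5. So r5c5=5.
Step 15. [r1c1∈{6}] only 6 remains possible at r1c1. So r1c1=6.
Step 16. [r6c6∈{3}] r6c6 has the single candidate 3. So r6c6=3.
Step 17. [r2c2∈{2}] r2c2 has the single candidate 2. So r2c2=2.
Step 18. [r4c2∈{3}] r4c2's peers cover all but 3 ⇒ r4c2=3.
Step 19. [r6c4∈{2}] nothing but 2 survives at r6c4. So r6c4=2.
Step 20. [r1c2∈{5}] only 5 remains possible at r1c2, so r1c2=5.
Step 21. [r6c5∈{4}] nothing but 4 survives at r6c5 ⇒ r6c5=4.

Answer: 6 5 4 3 1 2 / 1 2 3 4 6 5 / 2 1 5 6 3 4 / 4 3 6 5 2 1 / 3 4 2 1 5 6 / 5 6 1 2 4 3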